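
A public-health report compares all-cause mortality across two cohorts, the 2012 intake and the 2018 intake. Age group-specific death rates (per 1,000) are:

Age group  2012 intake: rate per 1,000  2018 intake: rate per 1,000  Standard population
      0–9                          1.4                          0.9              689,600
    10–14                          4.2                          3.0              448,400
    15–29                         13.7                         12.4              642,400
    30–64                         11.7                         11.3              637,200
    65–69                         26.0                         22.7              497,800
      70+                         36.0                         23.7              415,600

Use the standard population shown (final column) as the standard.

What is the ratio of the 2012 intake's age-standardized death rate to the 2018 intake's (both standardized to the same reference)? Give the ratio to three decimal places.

1.228

Standard total = 3,331,000; weights = 0.2070, 0.1346, 0.1929, 0.1913, 0.1494, 0.1248.
The 2012 intake: 0.2070×1.4 + 0.1346×4.2 + 0.1929×13.7 + 0.1913×11.7 + 0.1494×26.0 + 0.1248×36.0 = 14.1127 per 1,000.
The 2018 intake: 0.2070×0.9 + 0.1346×3.0 + 0.1929×12.4 + 0.1913×11.3 + 0.1494×22.7 + 0.1248×23.7 = 11.4926 per 1,000.
Ratio = 14.1127 ÷ 11.4926 = 1.22798.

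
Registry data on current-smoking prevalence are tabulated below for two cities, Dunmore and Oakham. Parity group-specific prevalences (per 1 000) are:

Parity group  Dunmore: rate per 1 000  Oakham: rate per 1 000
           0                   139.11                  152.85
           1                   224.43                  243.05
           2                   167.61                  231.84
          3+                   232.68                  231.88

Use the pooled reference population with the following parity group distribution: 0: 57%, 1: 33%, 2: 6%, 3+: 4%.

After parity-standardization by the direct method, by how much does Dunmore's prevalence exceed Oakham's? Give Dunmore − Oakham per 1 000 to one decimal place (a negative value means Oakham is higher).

-17.8

Standard weights: 0.57, 0.33, 0.06, 0.04.
Dunmore: 0.5700×139.11 + 0.3300×224.43 + 0.0600×167.61 + 0.0400×232.68 = 172.7184 per 1 000.
Oakham: 0.5700×152.85 + 0.3300×243.05 + 0.0600×231.84 + 0.0400×231.88 = 190.5166 per 1 000.
Difference = 172.7184 − 190.5166 = -17.7982.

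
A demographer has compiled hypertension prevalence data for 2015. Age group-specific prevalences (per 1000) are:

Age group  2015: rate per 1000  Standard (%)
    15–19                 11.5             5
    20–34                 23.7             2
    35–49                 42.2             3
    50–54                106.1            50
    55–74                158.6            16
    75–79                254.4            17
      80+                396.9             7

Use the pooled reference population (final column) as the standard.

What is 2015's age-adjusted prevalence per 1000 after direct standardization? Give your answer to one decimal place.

Standard weights: 0.05, 0.02, 0.03, 0.50, 0.16, 0.17, 0.07.
Standardized rate: 0.0500×11.5 + 0.0200×23.7 + 0.0300×42.2 + 0.5000×106.1 + 0.1600×158.6 + 0.1700×254.4 + 0.0700×396.9 = 151.7720 per 1000.

151.8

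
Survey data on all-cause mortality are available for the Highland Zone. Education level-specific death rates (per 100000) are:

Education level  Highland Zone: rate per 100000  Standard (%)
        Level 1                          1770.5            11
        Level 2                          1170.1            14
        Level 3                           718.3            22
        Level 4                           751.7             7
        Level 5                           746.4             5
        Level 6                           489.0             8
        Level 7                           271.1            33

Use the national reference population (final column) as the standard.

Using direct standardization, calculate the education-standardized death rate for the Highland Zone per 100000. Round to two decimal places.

Standard weights: 0.11, 0.14, 0.22, 0.07, 0.05, 0.08, 0.33.
Standardized rate: 0.1100×1770.5 + 0.1400×1170.1 + 0.2200×718.3 + 0.0700×751.7 + 0.0500×746.4 + 0.0800×489.0 + 0.3300×271.1 = 735.1170 per 100000.

735.12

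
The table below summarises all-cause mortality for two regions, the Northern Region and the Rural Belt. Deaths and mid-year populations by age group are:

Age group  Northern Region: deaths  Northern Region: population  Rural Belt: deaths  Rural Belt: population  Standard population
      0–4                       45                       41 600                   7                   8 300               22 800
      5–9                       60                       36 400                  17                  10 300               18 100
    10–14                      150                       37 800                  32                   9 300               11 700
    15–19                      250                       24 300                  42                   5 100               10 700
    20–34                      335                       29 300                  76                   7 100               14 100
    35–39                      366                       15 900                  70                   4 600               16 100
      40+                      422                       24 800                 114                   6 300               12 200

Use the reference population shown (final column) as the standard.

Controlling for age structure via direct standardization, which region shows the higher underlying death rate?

Age-specific rates per 1 000 for the Northern Region: 1.082, 1.648, 3.968, 10.288, 11.433, 23.019, 17.016.
For the Rural Belt: 0.843, 1.650, 3.441, 8.235, 10.704, 15.217, 18.095.
Standard total = 105 700; weights = 0.2157, 0.1712, 0.1107, 0.1012, 0.1334, 0.1523, 0.1154.
The Northern Region: 0.2157×1.082 + 0.1712×1.648 + 0.1107×3.968 + 0.1012×10.288 + 0.1334×11.433 + 0.1523×23.019 + 0.1154×17.016 = 8.9917 per 1 000.
The Rural Belt: 0.2157×0.843 + 0.1712×1.650 + 0.1107×3.441 + 0.1012×8.235 + 0.1334×10.704 + 0.1523×15.217 + 0.1154×18.095 = 7.5134 per 1 000.

Northern Region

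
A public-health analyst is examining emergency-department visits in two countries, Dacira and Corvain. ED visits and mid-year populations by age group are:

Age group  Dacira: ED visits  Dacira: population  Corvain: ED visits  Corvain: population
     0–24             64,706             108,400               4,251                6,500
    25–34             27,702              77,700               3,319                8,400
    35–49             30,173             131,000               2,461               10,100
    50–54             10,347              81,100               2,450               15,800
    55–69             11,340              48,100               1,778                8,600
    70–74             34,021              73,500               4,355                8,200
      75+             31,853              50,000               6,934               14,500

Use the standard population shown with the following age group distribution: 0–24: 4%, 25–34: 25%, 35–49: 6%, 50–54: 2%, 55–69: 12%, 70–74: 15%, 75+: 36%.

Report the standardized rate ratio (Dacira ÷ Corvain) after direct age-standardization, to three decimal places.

Age-specific rates per 1,000 for Dacira: 596.919, 356.525, 230.328, 127.583, 235.759, 462.871, 637.060.
For Corvain: 654.000, 395.119, 243.663, 155.063, 206.744, 531.098, 478.207.
Standard weights: 0.04, 0.25, 0.06, 0.02, 0.12, 0.15, 0.36.
Dacira: 0.0400×596.919 + 0.2500×356.525 + 0.0600×230.328 + 0.0200×127.583 + 0.1200×235.759 + 0.1500×462.871 + 0.3600×637.060 = 456.4427 per 1,000.
Corvain: 0.0400×654.000 + 0.2500×395.119 + 0.0600×243.663 + 0.0200×155.063 + 0.1200×206.744 + 0.1500×531.098 + 0.3600×478.207 = 419.2892 per 1,000.
Ratio = 456.4427 ÷ 419.2892 = 1.08861.

1.089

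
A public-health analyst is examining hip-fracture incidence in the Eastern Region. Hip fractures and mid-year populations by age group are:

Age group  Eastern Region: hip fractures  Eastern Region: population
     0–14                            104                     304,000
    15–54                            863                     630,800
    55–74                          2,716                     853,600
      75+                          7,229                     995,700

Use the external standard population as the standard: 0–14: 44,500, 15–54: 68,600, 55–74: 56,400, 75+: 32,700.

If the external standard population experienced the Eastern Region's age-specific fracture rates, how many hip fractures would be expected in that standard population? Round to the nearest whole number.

Age-specific rates per 100,000 for the Eastern Region: 34.21, 136.81, 318.18, 726.02.
Expected hip fractures = Σ (standard pop × age-specific rate ÷ 100,000)
= 44,500×34.21/100,000 + 68,600×136.81/100,000 + 56,400×318.18/100,000 + 32,700×726.02/100,000
= 15.22 + 93.85 + 179.45 + 237.41 = 525.94.

526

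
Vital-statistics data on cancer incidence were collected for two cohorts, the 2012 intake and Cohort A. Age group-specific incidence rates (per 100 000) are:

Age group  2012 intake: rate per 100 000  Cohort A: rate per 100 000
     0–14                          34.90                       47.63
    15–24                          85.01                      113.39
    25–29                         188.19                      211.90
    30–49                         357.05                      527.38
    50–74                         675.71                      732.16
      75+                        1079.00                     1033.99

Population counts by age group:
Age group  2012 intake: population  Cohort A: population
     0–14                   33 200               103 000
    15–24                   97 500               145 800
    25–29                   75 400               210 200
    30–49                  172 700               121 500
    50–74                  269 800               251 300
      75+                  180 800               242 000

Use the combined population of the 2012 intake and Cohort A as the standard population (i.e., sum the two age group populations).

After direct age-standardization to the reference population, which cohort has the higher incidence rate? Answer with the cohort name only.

Cohort A

Combined standard total = 1 903 200; weights = 0.0716, 0.1278, 0.1501, 0.1546, 0.2738, 0.2222.
The 2012 intake: 0.0716×34.90 + 0.1278×85.01 + 0.1501×188.19 + 0.1546×357.05 + 0.2738×675.71 + 0.2222×1079.00 = 521.5118 per 100 000.
Cohort A: 0.0716×47.63 + 0.1278×113.39 + 0.1501×211.90 + 0.1546×527.38 + 0.2738×732.16 + 0.2222×1033.99 = 561.3957 per 100 000.
The crude rates (557.86 vs 525.49) would put the 2012 intake higher, but that reflects its age composition; once standardized to a common age structure, Cohort A has the higher underlying rate.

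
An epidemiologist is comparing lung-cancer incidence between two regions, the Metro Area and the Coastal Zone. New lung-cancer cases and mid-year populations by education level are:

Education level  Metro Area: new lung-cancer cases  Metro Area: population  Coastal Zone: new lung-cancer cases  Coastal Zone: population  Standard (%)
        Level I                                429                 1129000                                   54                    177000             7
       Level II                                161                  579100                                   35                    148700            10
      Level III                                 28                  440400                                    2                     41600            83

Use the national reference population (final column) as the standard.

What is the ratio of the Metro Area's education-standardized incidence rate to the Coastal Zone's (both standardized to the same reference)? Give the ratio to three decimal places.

Education-specific rates per 100000 for the Metro Area: 38.00, 27.80, 6.36.
For the Coastal Zone: 30.51, 23.54, 4.81.
Standard weights: 0.07, 0.10, 0.83.
The Metro Area: 0.0700×38.00 + 0.1000×27.80 + 0.8300×6.36 = 10.7171 per 100000.
The Coastal Zone: 0.0700×30.51 + 0.1000×23.54 + 0.8300×4.81 = 8.4797 per 100000.
Ratio = 10.7171 ÷ 8.4797 = 1.26385.

1.264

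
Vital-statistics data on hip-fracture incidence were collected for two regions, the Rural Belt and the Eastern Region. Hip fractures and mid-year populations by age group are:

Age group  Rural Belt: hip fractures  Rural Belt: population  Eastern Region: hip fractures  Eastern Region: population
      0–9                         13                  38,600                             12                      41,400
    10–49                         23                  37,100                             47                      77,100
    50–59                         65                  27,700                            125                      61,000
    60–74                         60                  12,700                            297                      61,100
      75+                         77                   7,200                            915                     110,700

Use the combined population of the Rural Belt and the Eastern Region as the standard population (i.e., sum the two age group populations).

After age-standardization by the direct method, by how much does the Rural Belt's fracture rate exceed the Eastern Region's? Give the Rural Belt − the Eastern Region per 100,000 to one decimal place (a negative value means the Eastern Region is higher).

Age-specific rates per 100,000 for the Rural Belt: 33.68, 61.99, 234.66, 472.44, 1069.44.
For the Eastern Region: 28.99, 60.96, 204.92, 486.09, 826.56.
Combined standard total = 474,600; weights = 0.1686, 0.2406, 0.1869, 0.1555, 0.2484.
The Rural Belt: 0.1686×33.68 + 0.2406×61.99 + 0.1869×234.66 + 0.1555×472.44 + 0.2484×1069.44 = 403.5858 per 100,000.
The Eastern Region: 0.1686×28.99 + 0.2406×60.96 + 0.1869×204.92 + 0.1555×486.09 + 0.2484×826.56 = 338.7721 per 100,000.
Difference = 403.5858 − 338.7721 = 64.8137.

64.8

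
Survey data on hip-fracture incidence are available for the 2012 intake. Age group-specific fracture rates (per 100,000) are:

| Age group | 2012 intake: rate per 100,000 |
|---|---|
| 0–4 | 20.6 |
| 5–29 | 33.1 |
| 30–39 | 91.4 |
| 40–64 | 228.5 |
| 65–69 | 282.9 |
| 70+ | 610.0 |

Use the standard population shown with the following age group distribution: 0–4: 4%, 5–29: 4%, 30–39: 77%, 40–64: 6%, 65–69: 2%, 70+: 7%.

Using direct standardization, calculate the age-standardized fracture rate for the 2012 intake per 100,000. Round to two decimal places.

134.59

Standard weights: 0.04, 0.04, 0.77, 0.06, 0.02, 0.07.
Standardized rate: 0.0400×20.6 + 0.0400×33.1 + 0.7700×91.4 + 0.0600×228.5 + 0.0200×282.9 + 0.0700×610.0 = 134.5940 per 100,000.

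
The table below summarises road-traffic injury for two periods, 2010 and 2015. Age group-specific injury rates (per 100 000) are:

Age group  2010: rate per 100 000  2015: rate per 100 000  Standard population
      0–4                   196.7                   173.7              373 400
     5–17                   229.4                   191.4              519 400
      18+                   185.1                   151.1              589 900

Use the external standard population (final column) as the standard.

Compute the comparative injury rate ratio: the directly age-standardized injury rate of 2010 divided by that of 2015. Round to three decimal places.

Standard total = 1 482 700; weights = 0.2518, 0.3503, 0.3979.
2010: 0.2518×196.7 + 0.3503×229.4 + 0.3979×185.1 = 203.5399 per 100 000.
2015: 0.2518×173.7 + 0.3503×191.4 + 0.3979×151.1 = 170.9089 per 100 000.
Ratio = 203.5399 ÷ 170.9089 = 1.19093.

1.191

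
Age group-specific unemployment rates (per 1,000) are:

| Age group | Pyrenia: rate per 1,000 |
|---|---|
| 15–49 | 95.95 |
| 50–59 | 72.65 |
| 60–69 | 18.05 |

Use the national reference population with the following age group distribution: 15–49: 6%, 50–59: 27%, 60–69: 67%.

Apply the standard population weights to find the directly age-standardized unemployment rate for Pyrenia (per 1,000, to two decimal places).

37.47

Standard weights: 0.06, 0.27, 0.67.
Standardized rate: 0.0600×95.95 + 0.2700×72.65 + 0.6700×18.05 = 37.4660 per 1,000.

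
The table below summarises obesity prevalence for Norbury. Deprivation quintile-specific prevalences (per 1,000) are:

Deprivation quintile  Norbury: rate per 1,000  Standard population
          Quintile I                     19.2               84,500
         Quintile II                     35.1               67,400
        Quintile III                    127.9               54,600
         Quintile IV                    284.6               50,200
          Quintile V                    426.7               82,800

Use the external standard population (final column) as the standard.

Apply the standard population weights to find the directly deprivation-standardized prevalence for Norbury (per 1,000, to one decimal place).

Standard total = 339,500; weights = 0.2489, 0.1985, 0.1608, 0.1479, 0.2439.
Standardized rate: 0.2489×19.2 + 0.1985×35.1 + 0.1608×127.9 + 0.1479×284.6 + 0.2439×426.7 = 178.4659 per 1,000.

178.5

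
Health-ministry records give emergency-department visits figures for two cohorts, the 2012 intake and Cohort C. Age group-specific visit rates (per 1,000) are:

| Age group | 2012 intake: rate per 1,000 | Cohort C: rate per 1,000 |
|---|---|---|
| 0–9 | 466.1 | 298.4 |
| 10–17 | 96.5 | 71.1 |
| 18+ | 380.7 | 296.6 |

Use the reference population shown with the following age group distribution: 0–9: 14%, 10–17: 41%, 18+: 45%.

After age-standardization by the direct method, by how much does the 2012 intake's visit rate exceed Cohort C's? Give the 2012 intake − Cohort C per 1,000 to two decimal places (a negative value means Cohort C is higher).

Standard weights: 0.14, 0.41, 0.45.
The 2012 intake: 0.1400×466.1 + 0.4100×96.5 + 0.4500×380.7 = 276.1340 per 1,000.
Cohort C: 0.1400×298.4 + 0.4100×71.1 + 0.4500×296.6 = 204.3970 per 1,000.
Difference = 276.1340 − 204.3970 = 71.7370.

71.74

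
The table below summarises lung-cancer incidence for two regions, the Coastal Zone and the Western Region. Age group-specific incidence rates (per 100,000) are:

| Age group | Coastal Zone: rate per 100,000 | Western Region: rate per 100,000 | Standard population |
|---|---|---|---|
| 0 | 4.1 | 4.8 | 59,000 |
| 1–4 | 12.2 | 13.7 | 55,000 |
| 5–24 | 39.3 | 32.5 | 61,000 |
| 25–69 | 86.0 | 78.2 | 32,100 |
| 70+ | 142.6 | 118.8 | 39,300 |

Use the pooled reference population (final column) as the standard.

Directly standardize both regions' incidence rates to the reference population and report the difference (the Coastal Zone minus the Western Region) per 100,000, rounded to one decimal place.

Standard total = 246,400; weights = 0.2394, 0.2232, 0.2476, 0.1303, 0.1595.
The Coastal Zone: 0.2394×4.1 + 0.2232×12.2 + 0.2476×39.3 + 0.1303×86.0 + 0.1595×142.6 = 47.3822 per 100,000.
The Western Region: 0.2394×4.8 + 0.2232×13.7 + 0.2476×32.5 + 0.1303×78.2 + 0.1595×118.8 = 41.3890 per 100,000.
Difference = 47.3822 − 41.3890 = 5.9932.

6.0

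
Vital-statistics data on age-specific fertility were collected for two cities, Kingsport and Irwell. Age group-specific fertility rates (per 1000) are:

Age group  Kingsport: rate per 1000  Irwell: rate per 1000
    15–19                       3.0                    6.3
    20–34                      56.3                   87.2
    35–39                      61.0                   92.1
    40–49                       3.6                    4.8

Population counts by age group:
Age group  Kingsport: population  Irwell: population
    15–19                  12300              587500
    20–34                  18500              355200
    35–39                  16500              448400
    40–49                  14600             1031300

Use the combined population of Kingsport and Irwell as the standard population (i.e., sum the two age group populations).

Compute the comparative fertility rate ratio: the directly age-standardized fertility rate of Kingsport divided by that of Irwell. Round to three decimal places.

Combined standard total = 2484300; weights = 0.2414, 0.1504, 0.1871, 0.4210.
Kingsport: 0.2414×3.0 + 0.1504×56.3 + 0.1871×61.0 + 0.4210×3.6 = 22.1241 per 1000.
Irwell: 0.2414×6.3 + 0.1504×87.2 + 0.1871×92.1 + 0.4210×4.8 = 33.8941 per 1000.
Ratio = 22.1241 ÷ 33.8941 = 0.65274.

0.653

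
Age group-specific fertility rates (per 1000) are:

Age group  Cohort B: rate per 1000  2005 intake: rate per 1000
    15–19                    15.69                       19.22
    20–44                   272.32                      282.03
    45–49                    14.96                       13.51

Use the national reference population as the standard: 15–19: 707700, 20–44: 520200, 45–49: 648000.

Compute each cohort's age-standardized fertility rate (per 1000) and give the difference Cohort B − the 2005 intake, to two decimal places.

-3.52

Standard total = 1875900; weights = 0.3773, 0.2773, 0.3454.
Cohort B: 0.3773×15.69 + 0.2773×272.32 + 0.3454×14.96 = 86.6031 per 1000.
The 2005 intake: 0.3773×19.22 + 0.2773×282.03 + 0.3454×13.51 = 90.1266 per 1000.
Difference = 86.6031 − 90.1266 = -3.5235.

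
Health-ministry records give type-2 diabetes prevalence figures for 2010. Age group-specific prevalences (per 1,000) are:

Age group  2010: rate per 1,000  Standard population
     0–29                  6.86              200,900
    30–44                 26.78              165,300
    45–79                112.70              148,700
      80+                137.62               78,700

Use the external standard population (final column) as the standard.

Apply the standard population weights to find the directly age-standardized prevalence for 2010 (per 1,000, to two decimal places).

Standard total = 593,600; weights = 0.3384, 0.2785, 0.2505, 0.1326.
Standardized rate: 0.3384×6.86 + 0.2785×26.78 + 0.2505×112.70 + 0.1326×137.62 = 56.2569 per 1,000.

56.26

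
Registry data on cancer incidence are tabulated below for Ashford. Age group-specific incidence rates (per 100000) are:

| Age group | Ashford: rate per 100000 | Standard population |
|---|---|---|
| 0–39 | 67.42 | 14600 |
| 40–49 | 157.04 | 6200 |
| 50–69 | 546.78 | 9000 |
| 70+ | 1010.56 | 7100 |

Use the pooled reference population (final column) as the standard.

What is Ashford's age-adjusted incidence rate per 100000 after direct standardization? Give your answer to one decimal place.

Standard total = 36900; weights = 0.3957, 0.1680, 0.2439, 0.1924.
Standardized rate: 0.3957×67.42 + 0.1680×157.04 + 0.2439×546.78 + 0.1924×1010.56 = 380.8666 per 100000.

380.9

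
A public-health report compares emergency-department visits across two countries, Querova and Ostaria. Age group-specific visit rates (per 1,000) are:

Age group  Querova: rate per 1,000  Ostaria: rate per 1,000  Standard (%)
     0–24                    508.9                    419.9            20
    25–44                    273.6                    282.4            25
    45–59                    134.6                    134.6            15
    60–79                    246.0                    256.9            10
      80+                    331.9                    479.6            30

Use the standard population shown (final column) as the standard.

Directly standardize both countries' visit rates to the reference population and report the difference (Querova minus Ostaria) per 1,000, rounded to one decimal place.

Standard weights: 0.20, 0.25, 0.15, 0.10, 0.30.
Querova: 0.2000×508.9 + 0.2500×273.6 + 0.1500×134.6 + 0.1000×246.0 + 0.3000×331.9 = 314.5400 per 1,000.
Ostaria: 0.2000×419.9 + 0.2500×282.4 + 0.1500×134.6 + 0.1000×256.9 + 0.3000×479.6 = 344.3400 per 1,000.
Difference = 314.5400 − 344.3400 = -29.8000.

-29.8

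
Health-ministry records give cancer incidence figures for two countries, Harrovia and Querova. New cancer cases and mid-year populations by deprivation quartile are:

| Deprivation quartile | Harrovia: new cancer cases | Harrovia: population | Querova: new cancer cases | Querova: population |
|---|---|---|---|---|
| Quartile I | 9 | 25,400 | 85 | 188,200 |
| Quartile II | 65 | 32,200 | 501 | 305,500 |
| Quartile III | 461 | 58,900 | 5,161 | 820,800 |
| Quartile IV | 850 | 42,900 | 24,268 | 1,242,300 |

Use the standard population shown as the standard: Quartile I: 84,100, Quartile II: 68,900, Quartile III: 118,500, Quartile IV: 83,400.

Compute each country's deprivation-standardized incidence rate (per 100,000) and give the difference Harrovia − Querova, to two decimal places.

62.99

Deprivation-specific rates per 100,000 for Harrovia: 35.43, 201.86, 782.68, 1981.35.
For Querova: 45.16, 163.99, 628.78, 1953.47.
Standard total = 354,900; weights = 0.2370, 0.1941, 0.3339, 0.2350.
Harrovia: 0.2370×35.43 + 0.1941×201.86 + 0.3339×782.68 + 0.2350×1981.35 = 774.5307 per 100,000.
Querova: 0.2370×45.16 + 0.1941×163.99 + 0.3339×628.78 + 0.2350×1953.47 = 711.5448 per 100,000.
Difference = 774.5307 − 711.5448 = 62.9859.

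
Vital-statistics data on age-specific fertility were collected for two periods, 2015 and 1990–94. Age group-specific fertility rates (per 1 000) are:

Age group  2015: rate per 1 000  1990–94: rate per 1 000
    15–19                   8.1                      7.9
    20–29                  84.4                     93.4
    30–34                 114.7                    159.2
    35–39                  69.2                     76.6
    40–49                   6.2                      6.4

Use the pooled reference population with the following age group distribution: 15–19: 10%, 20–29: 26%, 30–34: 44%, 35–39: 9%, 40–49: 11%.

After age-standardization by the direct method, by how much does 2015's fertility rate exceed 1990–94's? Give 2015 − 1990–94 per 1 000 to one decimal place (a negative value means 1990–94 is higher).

Standard weights: 0.10, 0.26, 0.44, 0.09, 0.11.
2015: 0.1000×8.1 + 0.2600×84.4 + 0.4400×114.7 + 0.0900×69.2 + 0.1100×6.2 = 80.1320 per 1 000.
1990–94: 0.1000×7.9 + 0.2600×93.4 + 0.4400×159.2 + 0.0900×76.6 + 0.1100×6.4 = 102.7200 per 1 000.
Difference = 80.1320 − 102.7200 = -22.5880.

-22.6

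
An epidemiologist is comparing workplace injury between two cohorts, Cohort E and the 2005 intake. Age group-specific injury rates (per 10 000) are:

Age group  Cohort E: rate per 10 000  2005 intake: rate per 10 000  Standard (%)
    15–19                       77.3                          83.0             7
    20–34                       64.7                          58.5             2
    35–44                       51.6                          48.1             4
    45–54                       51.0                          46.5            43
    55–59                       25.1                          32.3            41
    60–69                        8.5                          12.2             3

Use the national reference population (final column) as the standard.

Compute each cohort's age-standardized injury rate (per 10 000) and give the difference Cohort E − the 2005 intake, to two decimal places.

-1.26

Standard weights: 0.07, 0.02, 0.04, 0.43, 0.41, 0.03.
Cohort E: 0.0700×77.3 + 0.0200×64.7 + 0.0400×51.6 + 0.4300×51.0 + 0.4100×25.1 + 0.0300×8.5 = 41.2450 per 10 000.
The 2005 intake: 0.0700×83.0 + 0.0200×58.5 + 0.0400×48.1 + 0.4300×46.5 + 0.4100×32.3 + 0.0300×12.2 = 42.5080 per 10 000.
Difference = 41.2450 − 42.5080 = -1.2630.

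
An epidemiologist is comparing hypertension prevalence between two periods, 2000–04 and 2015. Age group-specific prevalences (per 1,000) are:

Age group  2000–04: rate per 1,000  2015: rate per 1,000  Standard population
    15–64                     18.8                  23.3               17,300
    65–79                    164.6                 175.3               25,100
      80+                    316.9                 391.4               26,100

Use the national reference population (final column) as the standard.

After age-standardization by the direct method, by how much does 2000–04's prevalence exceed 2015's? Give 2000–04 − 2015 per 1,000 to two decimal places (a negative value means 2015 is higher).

Standard total = 68,500; weights = 0.2526, 0.3664, 0.3810.
2000–04: 0.2526×18.8 + 0.3664×164.6 + 0.3810×316.9 = 185.8072 per 1,000.
2015: 0.2526×23.3 + 0.3664×175.3 + 0.3810×391.4 = 219.2505 per 1,000.
Difference = 185.8072 − 219.2505 = -33.4434.

-33.44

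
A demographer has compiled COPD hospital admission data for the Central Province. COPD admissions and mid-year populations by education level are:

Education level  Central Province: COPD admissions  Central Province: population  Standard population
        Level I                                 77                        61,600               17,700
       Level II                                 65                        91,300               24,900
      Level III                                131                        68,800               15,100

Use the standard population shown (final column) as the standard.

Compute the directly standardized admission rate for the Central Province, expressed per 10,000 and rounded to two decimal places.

Education-specific rates per 10,000 for the Central Province: 12.50, 7.12, 19.04.
Standard total = 57,700; weights = 0.3068, 0.4315, 0.2617.
Standardized rate: 0.3068×12.50 + 0.4315×7.12 + 0.2617×19.04 = 11.8897 per 10,000.

11.89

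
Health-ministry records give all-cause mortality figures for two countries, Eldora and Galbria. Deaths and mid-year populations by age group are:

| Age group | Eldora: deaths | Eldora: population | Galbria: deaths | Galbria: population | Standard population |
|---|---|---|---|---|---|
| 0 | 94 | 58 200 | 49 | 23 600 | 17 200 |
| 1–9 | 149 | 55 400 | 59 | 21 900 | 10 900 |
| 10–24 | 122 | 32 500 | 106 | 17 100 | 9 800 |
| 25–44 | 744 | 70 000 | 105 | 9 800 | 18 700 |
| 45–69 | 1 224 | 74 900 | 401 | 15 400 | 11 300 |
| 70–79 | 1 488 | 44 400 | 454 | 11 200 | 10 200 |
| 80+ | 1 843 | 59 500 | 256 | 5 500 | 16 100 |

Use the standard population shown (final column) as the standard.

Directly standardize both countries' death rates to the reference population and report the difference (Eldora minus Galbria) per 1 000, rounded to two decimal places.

Age-specific rates per 1 000 for Eldora: 1.615, 2.690, 3.754, 10.629, 16.342, 33.514, 30.975.
For Galbria: 2.076, 2.694, 6.199, 10.714, 26.039, 40.536, 46.545.
Standard total = 94 200; weights = 0.1826, 0.1157, 0.1040, 0.1985, 0.1200, 0.1083, 0.1709.
Eldora: 0.1826×1.615 + 0.1157×2.690 + 0.1040×3.754 + 0.1985×10.629 + 0.1200×16.342 + 0.1083×33.514 + 0.1709×30.975 = 13.9897 per 1 000.
Galbria: 0.1826×2.076 + 0.1157×2.694 + 0.1040×6.199 + 0.1985×10.714 + 0.1200×26.039 + 0.1083×40.536 + 0.1709×46.545 = 18.9307 per 1 000.
Difference = 13.9897 − 18.9307 = -4.9409.

-4.94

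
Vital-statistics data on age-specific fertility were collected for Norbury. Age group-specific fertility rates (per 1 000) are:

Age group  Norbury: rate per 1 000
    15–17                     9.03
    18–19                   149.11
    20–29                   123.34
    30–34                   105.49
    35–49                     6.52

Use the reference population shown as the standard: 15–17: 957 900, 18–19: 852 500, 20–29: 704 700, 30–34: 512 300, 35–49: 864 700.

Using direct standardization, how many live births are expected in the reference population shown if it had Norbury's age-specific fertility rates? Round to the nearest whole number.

Expected live births = Σ (standard pop × age-specific rate ÷ 1 000)
= 957 900×9.03/1 000 + 852 500×149.11/1 000 + 704 700×123.34/1 000 + 512 300×105.49/1 000 + 864 700×6.52/1 000
= 8649.84 + 127116.28 + 86917.70 + 54042.53 + 5637.84 = 282364.18.

282364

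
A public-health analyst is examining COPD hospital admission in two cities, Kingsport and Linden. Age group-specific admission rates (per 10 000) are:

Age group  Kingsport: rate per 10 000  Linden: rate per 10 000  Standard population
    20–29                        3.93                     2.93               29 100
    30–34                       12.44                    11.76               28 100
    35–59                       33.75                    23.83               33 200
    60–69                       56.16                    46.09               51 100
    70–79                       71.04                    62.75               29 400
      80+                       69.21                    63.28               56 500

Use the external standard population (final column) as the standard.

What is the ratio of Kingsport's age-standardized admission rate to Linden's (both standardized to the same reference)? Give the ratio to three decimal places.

Standard total = 227 400; weights = 0.1280, 0.1236, 0.1460, 0.2247, 0.1293, 0.2485.
Kingsport: 0.1280×3.93 + 0.1236×12.44 + 0.1460×33.75 + 0.2247×56.16 + 0.1293×71.04 + 0.2485×69.21 = 45.9681 per 10 000.
Linden: 0.1280×2.93 + 0.1236×11.76 + 0.1460×23.83 + 0.2247×46.09 + 0.1293×62.75 + 0.2485×63.28 = 39.4998 per 10 000.
Ratio = 45.9681 ÷ 39.4998 = 1.16376.

1.164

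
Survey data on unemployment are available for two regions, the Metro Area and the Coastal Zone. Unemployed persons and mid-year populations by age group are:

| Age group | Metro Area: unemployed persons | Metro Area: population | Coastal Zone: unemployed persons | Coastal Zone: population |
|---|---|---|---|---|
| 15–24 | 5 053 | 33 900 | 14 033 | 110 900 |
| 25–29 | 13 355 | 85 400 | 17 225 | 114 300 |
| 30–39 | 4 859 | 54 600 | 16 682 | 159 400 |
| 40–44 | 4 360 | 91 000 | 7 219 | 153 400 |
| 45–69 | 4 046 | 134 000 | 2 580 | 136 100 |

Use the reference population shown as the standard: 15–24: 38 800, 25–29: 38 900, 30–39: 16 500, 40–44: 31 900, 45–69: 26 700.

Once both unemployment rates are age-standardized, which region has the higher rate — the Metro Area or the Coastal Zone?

Metro Area

Age-specific rates per 1 000 for the Metro Area: 149.056, 156.382, 88.993, 47.912, 30.194.
For the Coastal Zone: 126.537, 150.700, 104.655, 47.060, 18.957.
Standard total = 152 800; weights = 0.2539, 0.2546, 0.1080, 0.2088, 0.1747.
The Metro Area: 0.2539×149.056 + 0.2546×156.382 + 0.1080×88.993 + 0.2088×47.912 + 0.1747×30.194 = 102.5496 per 1 000.
The Coastal Zone: 0.2539×126.537 + 0.2546×150.700 + 0.1080×104.655 + 0.2088×47.060 + 0.1747×18.957 = 94.9348 per 1 000.
The crude rates (79.40 vs 85.65) would put the Coastal Zone higher, but that reflects its age composition; once standardized to a common age structure, the Metro Area has the higher underlying rate.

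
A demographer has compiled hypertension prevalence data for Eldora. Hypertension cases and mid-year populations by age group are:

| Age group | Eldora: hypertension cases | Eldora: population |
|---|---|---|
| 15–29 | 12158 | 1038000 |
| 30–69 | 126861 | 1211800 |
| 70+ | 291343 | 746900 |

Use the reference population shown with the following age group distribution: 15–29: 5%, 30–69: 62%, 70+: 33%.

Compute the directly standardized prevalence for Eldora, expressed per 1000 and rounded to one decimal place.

Age-specific rates per 1000 for Eldora: 11.713, 104.688, 390.070.
Standard weights: 0.05, 0.62, 0.33.
Standardized rate: 0.0500×11.713 + 0.6200×104.688 + 0.3300×390.070 = 194.2152 per 1000.

194.2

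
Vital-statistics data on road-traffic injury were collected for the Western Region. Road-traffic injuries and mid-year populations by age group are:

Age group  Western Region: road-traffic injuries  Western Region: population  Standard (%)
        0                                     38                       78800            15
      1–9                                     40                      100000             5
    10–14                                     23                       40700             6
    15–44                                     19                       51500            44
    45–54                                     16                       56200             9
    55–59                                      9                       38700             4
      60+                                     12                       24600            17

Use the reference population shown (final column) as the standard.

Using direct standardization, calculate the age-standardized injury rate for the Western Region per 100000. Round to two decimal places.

40.64

Age-specific rates per 100000 for the Western Region: 48.22, 40.00, 56.51, 36.89, 28.47, 23.26, 48.78.
Standard weights: 0.15, 0.05, 0.06, 0.44, 0.09, 0.04, 0.17.
Standardized rate: 0.1500×48.22 + 0.0500×40.00 + 0.0600×56.51 + 0.4400×36.89 + 0.0900×28.47 + 0.0400×23.26 + 0.1700×48.78 = 40.6424 per 100000.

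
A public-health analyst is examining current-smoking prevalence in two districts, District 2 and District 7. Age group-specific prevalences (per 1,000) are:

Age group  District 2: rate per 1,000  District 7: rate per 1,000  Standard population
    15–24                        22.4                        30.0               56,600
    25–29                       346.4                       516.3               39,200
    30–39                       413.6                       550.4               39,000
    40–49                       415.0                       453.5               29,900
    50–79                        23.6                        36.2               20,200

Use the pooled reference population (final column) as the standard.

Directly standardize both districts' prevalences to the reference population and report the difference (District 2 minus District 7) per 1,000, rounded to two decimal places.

-74.80

Standard total = 184,900; weights = 0.3061, 0.2120, 0.2109, 0.1617, 0.1092.
District 2: 0.3061×22.4 + 0.2120×346.4 + 0.2109×413.6 + 0.1617×415.0 + 0.1092×23.6 = 237.2220 per 1,000.
District 7: 0.3061×30.0 + 0.2120×516.3 + 0.2109×550.4 + 0.1617×453.5 + 0.1092×36.2 = 312.0251 per 1,000.
Difference = 237.2220 − 312.0251 = -74.8032.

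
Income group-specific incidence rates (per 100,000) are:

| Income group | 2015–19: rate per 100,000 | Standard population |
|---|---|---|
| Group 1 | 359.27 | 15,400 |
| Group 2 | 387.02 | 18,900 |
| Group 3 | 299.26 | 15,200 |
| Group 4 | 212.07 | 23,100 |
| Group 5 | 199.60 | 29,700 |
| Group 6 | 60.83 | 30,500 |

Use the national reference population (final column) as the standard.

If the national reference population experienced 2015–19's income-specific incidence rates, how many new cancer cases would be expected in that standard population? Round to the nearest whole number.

Expected new cancer cases = Σ (standard pop × income-specific rate ÷ 100,000)
= 15,400×359.27/100,000 + 18,900×387.02/100,000 + 15,200×299.26/100,000 + 23,100×212.07/100,000 + 29,700×199.60/100,000 + 30,500×60.83/100,000
= 55.33 + 73.15 + 45.49 + 48.99 + 59.28 + 18.55 = 300.78.

301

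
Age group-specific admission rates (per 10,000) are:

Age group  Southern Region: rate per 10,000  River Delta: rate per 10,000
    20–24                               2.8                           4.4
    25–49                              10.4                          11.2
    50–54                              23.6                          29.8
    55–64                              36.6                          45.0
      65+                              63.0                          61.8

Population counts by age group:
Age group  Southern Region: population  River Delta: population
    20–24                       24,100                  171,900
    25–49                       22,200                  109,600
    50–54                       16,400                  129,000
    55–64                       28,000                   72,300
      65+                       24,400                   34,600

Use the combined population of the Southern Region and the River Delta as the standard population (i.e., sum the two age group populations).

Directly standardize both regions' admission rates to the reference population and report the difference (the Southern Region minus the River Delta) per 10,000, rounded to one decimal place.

-3.3

Combined standard total = 632,500; weights = 0.3099, 0.2084, 0.2299, 0.1586, 0.0933.
The Southern Region: 0.3099×2.8 + 0.2084×10.4 + 0.2299×23.6 + 0.1586×36.6 + 0.0933×63.0 = 20.1406 per 10,000.
The River Delta: 0.3099×4.4 + 0.2084×11.2 + 0.2299×29.8 + 0.1586×45.0 + 0.0933×61.8 = 23.4485 per 10,000.
Difference = 20.1406 − 23.4485 = -3.3079.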